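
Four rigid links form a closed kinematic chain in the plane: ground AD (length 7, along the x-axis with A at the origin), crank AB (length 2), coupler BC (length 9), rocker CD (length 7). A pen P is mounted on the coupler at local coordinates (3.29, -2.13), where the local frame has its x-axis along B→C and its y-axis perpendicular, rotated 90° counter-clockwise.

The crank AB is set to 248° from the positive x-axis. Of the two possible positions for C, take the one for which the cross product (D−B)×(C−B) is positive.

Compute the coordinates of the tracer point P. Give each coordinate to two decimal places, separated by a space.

2.69 0.03

A=(0,0), D=(7.00,0)
B = A + 2.00·(cos248°, sin248°) = (-0.7492, -1.8544)
|BD| = 7.9680
circle(B,9.00) ∩ circle(D,7.00): a=5.9920, h=6.7153
  candidates: C₊=(3.5155,6.0711) cross=53.508; C₋=(6.6411,-6.9908) cross=-53.508
  mode + wants cross > 0 → take C=(3.5155,6.0711) (cross=53.508)
ex = (C−B)/|BC| = (0.4739,0.8806); ey = (-0.8806,0.4739)
P = B + 3.29·ex + -2.13·ey = (2.6854,0.0335)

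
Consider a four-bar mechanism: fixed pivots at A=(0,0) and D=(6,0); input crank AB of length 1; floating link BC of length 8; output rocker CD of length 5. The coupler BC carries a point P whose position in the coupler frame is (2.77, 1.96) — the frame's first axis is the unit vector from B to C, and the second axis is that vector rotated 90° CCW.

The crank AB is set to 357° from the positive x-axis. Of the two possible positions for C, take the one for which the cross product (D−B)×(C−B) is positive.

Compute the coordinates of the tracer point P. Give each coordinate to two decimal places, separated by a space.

2.00 3.19

A=(0,0), D=(6.00,0)
B = A + 1.00·(cos357°, sin357°) = (0.9986, -0.0523)
|BD| = 5.0016
circle(B,8.00) ∩ circle(D,5.00): a=6.3995, h=4.8006
  candidates: C₊=(7.3476,4.8150) cross=24.011; C₋=(7.4481,-4.7857) cross=-24.011
  mode + wants cross > 0 → take C=(7.3476,4.8150) (cross=24.011)
ex = (C−B)/|BC| = (0.7936,0.6084); ey = (-0.6084,0.7936)
P = B + 2.77·ex + 1.96·ey = (2.0045,3.1885)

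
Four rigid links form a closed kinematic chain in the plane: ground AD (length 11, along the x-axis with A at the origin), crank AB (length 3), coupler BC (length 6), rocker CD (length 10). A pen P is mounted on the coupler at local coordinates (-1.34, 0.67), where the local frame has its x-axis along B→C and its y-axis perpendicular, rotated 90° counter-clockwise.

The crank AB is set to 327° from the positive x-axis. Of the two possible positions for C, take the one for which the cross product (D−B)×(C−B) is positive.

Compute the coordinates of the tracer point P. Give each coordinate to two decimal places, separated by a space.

1.97 -3.03

A=(0,0), D=(11.00,0)
B = A + 3.00·(cos327°, sin327°) = (2.5160, -1.6339)
|BD| = 8.6399
circle(B,6.00) ∩ circle(D,10.00): a=0.6162, h=5.9683
  candidates: C₊=(1.9924,4.3432) cross=51.565; C₋=(4.2498,-7.3780) cross=-51.565
  mode + wants cross > 0 → take C=(1.9924,4.3432) (cross=51.565)
ex = (C−B)/|BC| = (-0.0873,0.9962); ey = (-0.9962,-0.0873)
P = B + -1.34·ex + 0.67·ey = (1.9655,-3.0273)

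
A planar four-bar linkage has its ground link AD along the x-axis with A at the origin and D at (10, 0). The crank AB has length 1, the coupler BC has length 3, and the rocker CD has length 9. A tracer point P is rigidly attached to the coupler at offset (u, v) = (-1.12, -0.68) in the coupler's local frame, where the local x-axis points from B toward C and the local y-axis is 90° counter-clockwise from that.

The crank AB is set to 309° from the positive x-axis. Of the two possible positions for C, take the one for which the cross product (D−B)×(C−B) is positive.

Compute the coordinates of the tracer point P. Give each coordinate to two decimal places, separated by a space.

1.06 -2.02

A=(0,0), D=(10.00,0)
B = A + 1.00·(cos309°, sin309°) = (0.6293, -0.7771)
|BD| = 9.4029
circle(B,3.00) ∩ circle(D,9.00): a=0.8728, h=2.8702
  candidates: C₊=(1.2619,2.1554) cross=26.988; C₋=(1.7364,-3.5654) cross=-26.988
  mode + wants cross > 0 → take C=(1.2619,2.1554) (cross=26.988)
ex = (C−B)/|BC| = (0.2109,0.9775); ey = (-0.9775,0.2109)
P = B + -1.12·ex + -0.68·ey = (1.0579,-2.0154)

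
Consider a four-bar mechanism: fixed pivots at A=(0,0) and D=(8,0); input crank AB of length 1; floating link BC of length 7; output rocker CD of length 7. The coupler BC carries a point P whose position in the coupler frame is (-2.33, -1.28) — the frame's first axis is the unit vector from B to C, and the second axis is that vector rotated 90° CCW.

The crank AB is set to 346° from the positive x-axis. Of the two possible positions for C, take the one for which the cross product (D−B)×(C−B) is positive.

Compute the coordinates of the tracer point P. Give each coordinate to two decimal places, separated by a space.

A=(0,0), D=(8.00,0)
B = A + 1.00·(cos346°, sin346°) = (0.9703, -0.2419)
|BD| = 7.0339
circle(B,7.00) ∩ circle(D,7.00): a=3.5169, h=6.0524
  candidates: C₊=(4.2770,5.9278) cross=42.572; C₋=(4.6933,-6.1698) cross=-42.572
  mode + wants cross > 0 → take C=(4.2770,5.9278) (cross=42.572)
ex = (C−B)/|BC| = (0.4724,0.8814); ey = (-0.8814,0.4724)
P = B + -2.33·ex + -1.28·ey = (0.9978,-2.9002)

1.00 -2.90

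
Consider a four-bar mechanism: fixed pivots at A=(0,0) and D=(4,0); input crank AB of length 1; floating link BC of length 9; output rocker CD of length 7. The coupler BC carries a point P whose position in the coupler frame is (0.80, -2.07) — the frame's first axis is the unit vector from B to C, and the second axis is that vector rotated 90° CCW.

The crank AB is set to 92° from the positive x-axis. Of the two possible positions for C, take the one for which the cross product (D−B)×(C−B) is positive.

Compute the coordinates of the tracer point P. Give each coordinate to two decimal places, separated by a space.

1.81 -0.24

A=(0,0), D=(4.00,0)
B = A + 1.00·(cos92°, sin92°) = (-0.0349, 0.9994)
|BD| = 4.1568
circle(B,9.00) ∩ circle(D,7.00): a=5.9275, h=6.7723
  candidates: C₊=(7.3470,6.1480) cross=28.151; C₋=(4.0905,-6.9994) cross=-28.151
  mode + wants cross > 0 → take C=(7.3470,6.1480) (cross=28.151)
ex = (C−B)/|BC| = (0.8202,0.5721); ey = (-0.5721,0.8202)
P = B + 0.80·ex + -2.07·ey = (1.8054,-0.2408)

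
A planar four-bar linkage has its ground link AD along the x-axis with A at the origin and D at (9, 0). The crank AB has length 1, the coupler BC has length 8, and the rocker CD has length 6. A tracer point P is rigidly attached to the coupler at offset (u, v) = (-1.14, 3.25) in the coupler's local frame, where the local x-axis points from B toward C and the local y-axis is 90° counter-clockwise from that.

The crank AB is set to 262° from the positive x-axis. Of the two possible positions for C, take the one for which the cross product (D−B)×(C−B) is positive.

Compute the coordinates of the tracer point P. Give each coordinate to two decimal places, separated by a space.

-3.28 0.43

A=(0,0), D=(9.00,0)
B = A + 1.00·(cos262°, sin262°) = (-0.1392, -0.9903)
|BD| = 9.1927
circle(B,8.00) ∩ circle(D,6.00): a=6.1193, h=5.1531
  candidates: C₊=(5.3894,4.7920) cross=47.371; C₋=(6.4996,-5.4542) cross=-47.371
  mode + wants cross > 0 → take C=(5.3894,4.7920) (cross=47.371)
ex = (C−B)/|BC| = (0.6911,0.7228); ey = (-0.7228,0.6911)
P = B + -1.14·ex + 3.25·ey = (-3.2761,0.4317)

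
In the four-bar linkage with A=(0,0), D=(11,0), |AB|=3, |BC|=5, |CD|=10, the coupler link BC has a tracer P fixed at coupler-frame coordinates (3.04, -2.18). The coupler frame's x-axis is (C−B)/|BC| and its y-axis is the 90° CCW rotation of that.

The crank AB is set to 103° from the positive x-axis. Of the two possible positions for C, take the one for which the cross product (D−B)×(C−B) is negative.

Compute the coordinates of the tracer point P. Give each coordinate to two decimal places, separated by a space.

-1.59 -0.70

A=(0,0), D=(11.00,0)
B = A + 3.00·(cos103°, sin103°) = (-0.6749, 2.9231)
|BD| = 12.0352
circle(B,5.00) ∩ circle(D,10.00): a=2.9018, h=4.0718
  candidates: C₊=(3.1290,6.1682) cross=49.005; C₋=(1.1511,-1.7316) cross=-49.005
  mode - wants cross < 0 → take C=(1.1511,-1.7316) (cross=-49.005)
ex = (C−B)/|BC| = (0.3652,-0.9309); ey = (0.9309,0.3652)
P = B + 3.04·ex + -2.18·ey = (-1.5941,-0.7030)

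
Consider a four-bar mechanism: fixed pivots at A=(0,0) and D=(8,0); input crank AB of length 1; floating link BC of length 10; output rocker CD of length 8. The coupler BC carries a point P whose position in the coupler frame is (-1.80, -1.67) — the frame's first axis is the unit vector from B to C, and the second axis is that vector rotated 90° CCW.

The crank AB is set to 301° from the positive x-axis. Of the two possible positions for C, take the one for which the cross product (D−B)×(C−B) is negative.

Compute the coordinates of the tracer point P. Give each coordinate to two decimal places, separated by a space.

-1.94 -0.75

A=(0,0), D=(8.00,0)
B = A + 1.00·(cos301°, sin301°) = (0.5150, -0.8572)
|BD| = 7.5339
circle(B,10.00) ∩ circle(D,8.00): a=6.1561, h=7.8805
  candidates: C₊=(5.7346,7.6725) cross=59.371; C₋=(7.5278,-7.9861) cross=-59.371
  mode - wants cross < 0 → take C=(7.5278,-7.9861) (cross=-59.371)
ex = (C−B)/|BC| = (0.7013,-0.7129); ey = (0.7129,0.7013)
P = B + -1.80·ex + -1.67·ey = (-1.9378,-0.7451)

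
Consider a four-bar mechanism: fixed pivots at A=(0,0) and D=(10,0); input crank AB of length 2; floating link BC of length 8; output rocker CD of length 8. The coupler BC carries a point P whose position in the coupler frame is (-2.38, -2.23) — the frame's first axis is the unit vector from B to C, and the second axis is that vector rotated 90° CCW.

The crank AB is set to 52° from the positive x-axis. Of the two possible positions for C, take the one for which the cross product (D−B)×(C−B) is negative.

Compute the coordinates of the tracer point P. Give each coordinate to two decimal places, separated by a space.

-1.77 2.86

A=(0,0), D=(10.00,0)
B = A + 2.00·(cos52°, sin52°) = (1.2313, 1.5760)
|BD| = 8.9092
circle(B,8.00) ∩ circle(D,8.00): a=4.4546, h=6.6450
  candidates: C₊=(6.7912,7.3283) cross=59.202; C₋=(4.4402,-5.7522) cross=-59.202
  mode - wants cross < 0 → take C=(4.4402,-5.7522) (cross=-59.202)
ex = (C−B)/|BC| = (0.4011,-0.9160); ey = (0.9160,0.4011)
P = B + -2.38·ex + -2.23·ey = (-1.7661,2.8617)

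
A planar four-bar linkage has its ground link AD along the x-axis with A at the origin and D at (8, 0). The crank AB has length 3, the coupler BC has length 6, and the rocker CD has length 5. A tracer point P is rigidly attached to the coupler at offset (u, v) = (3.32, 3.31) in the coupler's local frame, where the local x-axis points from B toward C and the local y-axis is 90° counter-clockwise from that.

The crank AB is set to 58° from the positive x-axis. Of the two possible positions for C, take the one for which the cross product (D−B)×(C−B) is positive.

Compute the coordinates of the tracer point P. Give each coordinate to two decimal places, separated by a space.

A=(0,0), D=(8.00,0)
B = A + 3.00·(cos58°, sin58°) = (1.5898, 2.5441)
|BD| = 6.8967
circle(B,6.00) ∩ circle(D,5.00): a=4.2458, h=4.2395
  candidates: C₊=(7.1000,4.9183) cross=29.238; C₋=(3.9722,-2.9626) cross=-29.238
  mode + wants cross > 0 → take C=(7.1000,4.9183) (cross=29.238)
ex = (C−B)/|BC| = (0.9184,0.3957); ey = (-0.3957,0.9184)
P = B + 3.32·ex + 3.31·ey = (3.3290,6.8977)

3.33 6.90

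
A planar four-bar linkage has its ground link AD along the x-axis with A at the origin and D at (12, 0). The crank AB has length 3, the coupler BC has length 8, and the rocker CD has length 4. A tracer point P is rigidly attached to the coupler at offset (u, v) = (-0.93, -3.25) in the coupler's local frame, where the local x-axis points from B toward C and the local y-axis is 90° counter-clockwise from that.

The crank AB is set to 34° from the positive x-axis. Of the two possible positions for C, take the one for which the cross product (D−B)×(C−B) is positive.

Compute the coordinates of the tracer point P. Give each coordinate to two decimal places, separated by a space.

2.36 -1.70

A=(0,0), D=(12.00,0)
B = A + 3.00·(cos34°, sin34°) = (2.4871, 1.6776)
|BD| = 9.6597
circle(B,8.00) ∩ circle(D,4.00): a=7.3144, h=3.2403
  candidates: C₊=(10.2531,3.5984) cross=31.300; C₋=(9.1276,-2.7838) cross=-31.300
  mode + wants cross > 0 → take C=(10.2531,3.5984) (cross=31.300)
ex = (C−B)/|BC| = (0.9707,0.2401); ey = (-0.2401,0.9707)
P = B + -0.93·ex + -3.25·ey = (2.3646,-1.7006)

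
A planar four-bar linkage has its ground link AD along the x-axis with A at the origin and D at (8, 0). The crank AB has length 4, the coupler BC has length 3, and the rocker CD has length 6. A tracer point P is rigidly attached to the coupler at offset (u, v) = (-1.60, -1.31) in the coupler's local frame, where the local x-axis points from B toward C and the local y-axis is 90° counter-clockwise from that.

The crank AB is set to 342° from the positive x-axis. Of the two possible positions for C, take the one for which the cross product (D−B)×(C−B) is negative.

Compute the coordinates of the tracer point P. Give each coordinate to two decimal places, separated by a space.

2.52 0.39

A=(0,0), D=(8.00,0)
B = A + 4.00·(cos342°, sin342°) = (3.8042, -1.2361)
|BD| = 4.3741
circle(B,3.00) ∩ circle(D,6.00): a=-0.8993, h=2.8620
  candidates: C₊=(2.1328,1.2552) cross=12.519; C₋=(3.7503,-4.2356) cross=-12.519
  mode - wants cross < 0 → take C=(3.7503,-4.2356) (cross=-12.519)
ex = (C−B)/|BC| = (-0.0180,-0.9998); ey = (0.9998,-0.0180)
P = B + -1.60·ex + -1.31·ey = (2.5232,0.3872)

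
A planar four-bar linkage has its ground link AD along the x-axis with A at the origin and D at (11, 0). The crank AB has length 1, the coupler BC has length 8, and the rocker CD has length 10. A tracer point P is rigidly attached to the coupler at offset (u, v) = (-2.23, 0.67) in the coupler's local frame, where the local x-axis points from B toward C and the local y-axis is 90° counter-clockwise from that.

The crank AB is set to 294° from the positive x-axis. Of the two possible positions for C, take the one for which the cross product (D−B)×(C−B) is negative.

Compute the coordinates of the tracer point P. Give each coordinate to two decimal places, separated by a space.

-0.20 1.33

A=(0,0), D=(11.00,0)
B = A + 1.00·(cos294°, sin294°) = (0.4067, -0.9135)
|BD| = 10.6326
circle(B,8.00) ∩ circle(D,10.00): a=3.6234, h=7.1324
  candidates: C₊=(3.4039,6.5038) cross=75.836; C₋=(4.6295,-7.7083) cross=-75.836
  mode - wants cross < 0 → take C=(4.6295,-7.7083) (cross=-75.836)
ex = (C−B)/|BC| = (0.5278,-0.8493); ey = (0.8493,0.5278)
P = B + -2.23·ex + 0.67·ey = (-0.2013,1.3341)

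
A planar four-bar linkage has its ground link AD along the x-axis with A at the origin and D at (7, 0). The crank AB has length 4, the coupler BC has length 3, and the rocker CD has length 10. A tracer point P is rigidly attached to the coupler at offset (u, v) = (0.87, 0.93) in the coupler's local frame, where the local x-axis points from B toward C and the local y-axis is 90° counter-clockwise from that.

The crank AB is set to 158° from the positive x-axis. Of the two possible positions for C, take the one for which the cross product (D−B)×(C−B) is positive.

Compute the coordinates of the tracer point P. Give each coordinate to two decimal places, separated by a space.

-4.05 2.73

A=(0,0), D=(7.00,0)
B = A + 4.00·(cos158°, sin158°) = (-3.7087, 1.4984)
|BD| = 10.8131
circle(B,3.00) ∩ circle(D,10.00): a=1.1987, h=2.7501
  candidates: C₊=(-2.1405,4.0559) cross=29.737; C₋=(-2.9027,-1.3913) cross=-29.737
  mode + wants cross > 0 → take C=(-2.1405,4.0559) (cross=29.737)
ex = (C−B)/|BC| = (0.5227,0.8525); ey = (-0.8525,0.5227)
P = B + 0.87·ex + 0.93·ey = (-4.0468,2.7262)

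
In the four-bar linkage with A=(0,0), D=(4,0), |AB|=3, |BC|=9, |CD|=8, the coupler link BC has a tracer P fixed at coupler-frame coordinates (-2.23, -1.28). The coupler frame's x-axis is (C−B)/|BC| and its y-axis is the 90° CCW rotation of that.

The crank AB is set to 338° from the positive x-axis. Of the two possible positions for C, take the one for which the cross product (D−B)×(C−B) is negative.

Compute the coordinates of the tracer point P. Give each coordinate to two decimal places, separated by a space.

0.43 -2.17

A=(0,0), D=(4.00,0)
B = A + 3.00·(cos338°, sin338°) = (2.7816, -1.1238)
|BD| = 1.6576
circle(B,9.00) ∩ circle(D,8.00): a=5.9567, h=6.7467
  candidates: C₊=(2.5861,7.8741) cross=11.183; C₋=(11.7343,-2.0445) cross=-11.183
  mode - wants cross < 0 → take C=(11.7343,-2.0445) (cross=-11.183)
ex = (C−B)/|BC| = (0.9948,-0.1023); ey = (0.1023,0.9948)
P = B + -2.23·ex + -1.28·ey = (0.4323,-2.1690)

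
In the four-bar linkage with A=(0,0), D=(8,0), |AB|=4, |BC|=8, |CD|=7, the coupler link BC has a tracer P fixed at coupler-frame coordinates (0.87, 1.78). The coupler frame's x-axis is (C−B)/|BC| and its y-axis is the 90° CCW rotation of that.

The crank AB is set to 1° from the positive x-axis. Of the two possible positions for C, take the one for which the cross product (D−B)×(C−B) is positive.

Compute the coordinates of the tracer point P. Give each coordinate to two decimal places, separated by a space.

2.89 1.71

A=(0,0), D=(8.00,0)
B = A + 4.00·(cos1°, sin1°) = (3.9994, 0.0698)
|BD| = 4.0012
circle(B,8.00) ∩ circle(D,7.00): a=3.8750, h=6.9989
  candidates: C₊=(7.9959,7.0000) cross=28.004; C₋=(7.7517,-6.9956) cross=-28.004
  mode + wants cross > 0 → take C=(7.9959,7.0000) (cross=28.004)
ex = (C−B)/|BC| = (0.4996,0.8663); ey = (-0.8663,0.4996)
P = B + 0.87·ex + 1.78·ey = (2.8920,1.7127)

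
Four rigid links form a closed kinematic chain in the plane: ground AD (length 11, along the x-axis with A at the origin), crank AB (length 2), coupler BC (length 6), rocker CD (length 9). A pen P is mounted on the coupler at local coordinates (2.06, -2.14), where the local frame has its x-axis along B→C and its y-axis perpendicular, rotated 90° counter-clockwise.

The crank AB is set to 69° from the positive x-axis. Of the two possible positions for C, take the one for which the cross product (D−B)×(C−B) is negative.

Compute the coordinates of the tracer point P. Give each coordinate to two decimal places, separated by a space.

A=(0,0), D=(11.00,0)
B = A + 2.00·(cos69°, sin69°) = (0.7167, 1.8672)
|BD| = 10.4514
circle(B,6.00) ∩ circle(D,9.00): a=3.0729, h=5.1534
  candidates: C₊=(4.6608,6.3887) cross=53.860; C₋=(2.8195,-3.7523) cross=-53.860
  mode - wants cross < 0 → take C=(2.8195,-3.7523) (cross=-53.860)
ex = (C−B)/|BC| = (0.3505,-0.9366); ey = (0.9366,0.3505)
P = B + 2.06·ex + -2.14·ey = (-0.5656,-0.8122)

-0.57 -0.81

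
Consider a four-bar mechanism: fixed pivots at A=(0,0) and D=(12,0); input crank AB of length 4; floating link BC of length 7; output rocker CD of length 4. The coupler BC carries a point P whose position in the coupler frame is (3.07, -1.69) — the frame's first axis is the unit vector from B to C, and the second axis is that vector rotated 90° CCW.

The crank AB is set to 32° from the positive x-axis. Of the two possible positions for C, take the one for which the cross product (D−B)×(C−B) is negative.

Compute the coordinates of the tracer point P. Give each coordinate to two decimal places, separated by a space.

A=(0,0), D=(12.00,0)
B = A + 4.00·(cos32°, sin32°) = (3.3922, 2.1197)
|BD| = 8.8650
circle(B,7.00) ∩ circle(D,4.00): a=6.2937, h=3.0641
  candidates: C₊=(10.2360,3.5900) cross=27.163; C₋=(8.7707,-2.3604) cross=-27.163
  mode - wants cross < 0 → take C=(8.7707,-2.3604) (cross=-27.163)
ex = (C−B)/|BC| = (0.7684,-0.6400); ey = (0.6400,0.7684)
P = B + 3.07·ex + -1.69·ey = (4.6694,-1.1437)

4.67 -1.14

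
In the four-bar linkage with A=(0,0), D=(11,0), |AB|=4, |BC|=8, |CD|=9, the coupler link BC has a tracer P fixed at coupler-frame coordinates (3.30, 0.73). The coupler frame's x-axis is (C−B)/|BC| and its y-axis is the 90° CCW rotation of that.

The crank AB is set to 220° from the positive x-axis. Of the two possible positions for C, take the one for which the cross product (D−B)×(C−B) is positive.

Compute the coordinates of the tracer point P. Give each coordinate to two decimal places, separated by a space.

A=(0,0), D=(11.00,0)
B = A + 4.00·(cos220°, sin220°) = (-3.0642, -2.5712)
|BD| = 14.2973
circle(B,8.00) ∩ circle(D,9.00): a=6.5541, h=4.5873
  candidates: C₊=(2.5581,3.1200) cross=65.586; C₋=(4.2080,-5.9050) cross=-65.586
  mode + wants cross > 0 → take C=(2.5581,3.1200) (cross=65.586)
ex = (C−B)/|BC| = (0.7028,0.7114); ey = (-0.7114,0.7028)
P = B + 3.30·ex + 0.73·ey = (-1.2643,0.2895)

-1.26 0.29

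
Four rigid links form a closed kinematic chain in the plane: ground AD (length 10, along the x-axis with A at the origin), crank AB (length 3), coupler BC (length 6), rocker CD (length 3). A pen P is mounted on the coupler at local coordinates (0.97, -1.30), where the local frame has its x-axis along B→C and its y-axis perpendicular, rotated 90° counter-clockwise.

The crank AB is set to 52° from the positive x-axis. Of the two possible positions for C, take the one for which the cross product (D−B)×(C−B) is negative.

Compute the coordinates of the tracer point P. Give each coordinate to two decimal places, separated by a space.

2.05 0.75

A=(0,0), D=(10.00,0)
B = A + 3.00·(cos52°, sin52°) = (1.8470, 2.3640)
|BD| = 8.4888
circle(B,6.00) ∩ circle(D,3.00): a=5.8347, h=1.3985
  candidates: C₊=(7.8404,2.0823) cross=11.872; C₋=(7.0614,-0.6040) cross=-11.872
  mode - wants cross < 0 → take C=(7.0614,-0.6040) (cross=-11.872)
ex = (C−B)/|BC| = (0.8691,-0.4947); ey = (0.4947,0.8691)
P = B + 0.97·ex + -1.30·ey = (2.0469,0.7544)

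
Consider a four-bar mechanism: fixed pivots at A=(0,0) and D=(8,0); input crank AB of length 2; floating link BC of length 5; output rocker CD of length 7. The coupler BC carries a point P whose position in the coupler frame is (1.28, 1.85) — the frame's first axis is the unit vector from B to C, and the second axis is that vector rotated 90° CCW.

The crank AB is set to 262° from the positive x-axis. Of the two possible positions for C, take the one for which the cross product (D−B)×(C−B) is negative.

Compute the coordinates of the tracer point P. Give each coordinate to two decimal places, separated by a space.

A=(0,0), D=(8.00,0)
B = A + 2.00·(cos262°, sin262°) = (-0.2783, -1.9805)
|BD| = 8.5120
circle(B,5.00) ∩ circle(D,7.00): a=2.8462, h=4.1109
  candidates: C₊=(1.5332,2.6797) cross=34.991; C₋=(3.4462,-5.3163) cross=-34.991
  mode - wants cross < 0 → take C=(3.4462,-5.3163) (cross=-34.991)
ex = (C−B)/|BC| = (0.7449,-0.6672); ey = (0.6672,0.7449)
P = B + 1.28·ex + 1.85·ey = (1.9094,-1.4564)

1.91 -1.46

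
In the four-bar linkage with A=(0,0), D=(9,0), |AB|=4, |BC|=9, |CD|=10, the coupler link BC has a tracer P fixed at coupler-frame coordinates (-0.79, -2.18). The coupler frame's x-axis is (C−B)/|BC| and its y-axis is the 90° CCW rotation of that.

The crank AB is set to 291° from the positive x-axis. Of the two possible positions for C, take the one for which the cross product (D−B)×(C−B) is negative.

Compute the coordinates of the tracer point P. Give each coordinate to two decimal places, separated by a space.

A=(0,0), D=(9.00,0)
B = A + 4.00·(cos291°, sin291°) = (1.4335, -3.7343)
|BD| = 8.4379
circle(B,9.00) ∩ circle(D,10.00): a=3.0931, h=8.4518
  candidates: C₊=(0.4666,5.2136) cross=71.315; C₋=(7.9476,-9.9445) cross=-71.315
  mode - wants cross < 0 → take C=(7.9476,-9.9445) (cross=-71.315)
ex = (C−B)/|BC| = (0.7238,-0.6900); ey = (0.6900,0.7238)
P = B + -0.79·ex + -2.18·ey = (-0.6426,-4.7671)

-0.64 -4.77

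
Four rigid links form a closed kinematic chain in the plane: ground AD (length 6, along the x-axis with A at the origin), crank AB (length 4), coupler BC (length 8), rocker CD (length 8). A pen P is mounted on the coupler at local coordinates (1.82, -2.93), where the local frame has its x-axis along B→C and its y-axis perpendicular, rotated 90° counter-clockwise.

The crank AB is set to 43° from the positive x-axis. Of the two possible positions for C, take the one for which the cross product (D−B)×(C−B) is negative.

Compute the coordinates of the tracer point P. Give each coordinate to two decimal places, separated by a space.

-0.51 2.42

A=(0,0), D=(6.00,0)
B = A + 4.00·(cos43°, sin43°) = (2.9254, 2.7280)
|BD| = 4.1104
circle(B,8.00) ∩ circle(D,8.00): a=2.0552, h=7.7315
  candidates: C₊=(9.5940,7.1472) cross=31.779; C₋=(-0.6686,-4.4192) cross=-31.779
  mode - wants cross < 0 → take C=(-0.6686,-4.4192) (cross=-31.779)
ex = (C−B)/|BC| = (-0.4493,-0.8934); ey = (0.8934,-0.4493)
P = B + 1.82·ex + -2.93·ey = (-0.5099,2.4183)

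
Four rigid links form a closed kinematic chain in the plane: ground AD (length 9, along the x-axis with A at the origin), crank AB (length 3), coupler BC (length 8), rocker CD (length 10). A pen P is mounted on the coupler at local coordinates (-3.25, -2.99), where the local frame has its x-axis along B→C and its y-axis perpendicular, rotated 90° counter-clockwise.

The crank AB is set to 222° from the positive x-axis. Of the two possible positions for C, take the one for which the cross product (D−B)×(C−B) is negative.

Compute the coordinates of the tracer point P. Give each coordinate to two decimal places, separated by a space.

-6.62 -1.53

A=(0,0), D=(9.00,0)
B = A + 3.00·(cos222°, sin222°) = (-2.2294, -2.0074)
|BD| = 11.4074
circle(B,8.00) ∩ circle(D,10.00): a=4.1258, h=6.8540
  candidates: C₊=(0.6259,5.4657) cross=78.187; C₋=(3.0381,-8.0284) cross=-78.187
  mode - wants cross < 0 → take C=(3.0381,-8.0284) (cross=-78.187)
ex = (C−B)/|BC| = (0.6584,-0.7526); ey = (0.7526,0.6584)
P = B + -3.25·ex + -2.99·ey = (-6.6197,-1.5301)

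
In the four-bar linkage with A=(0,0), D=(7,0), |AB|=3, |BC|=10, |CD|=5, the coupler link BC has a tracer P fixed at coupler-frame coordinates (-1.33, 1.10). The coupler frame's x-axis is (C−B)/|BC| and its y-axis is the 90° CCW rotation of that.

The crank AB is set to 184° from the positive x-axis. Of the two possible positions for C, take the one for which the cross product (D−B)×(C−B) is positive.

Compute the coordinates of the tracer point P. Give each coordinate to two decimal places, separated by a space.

-4.70 0.07

A=(0,0), D=(7.00,0)
B = A + 3.00·(cos184°, sin184°) = (-2.9927, -0.2093)
|BD| = 9.9949
circle(B,10.00) ∩ circle(D,5.00): a=8.7494, h=4.8424
  candidates: C₊=(5.6534,4.8152) cross=48.399; C₋=(5.8561,-4.8674) cross=-48.399
  mode + wants cross > 0 → take C=(5.6534,4.8152) (cross=48.399)
ex = (C−B)/|BC| = (0.8646,0.5025); ey = (-0.5025,0.8646)
P = B + -1.33·ex + 1.10·ey = (-4.6953,0.0735)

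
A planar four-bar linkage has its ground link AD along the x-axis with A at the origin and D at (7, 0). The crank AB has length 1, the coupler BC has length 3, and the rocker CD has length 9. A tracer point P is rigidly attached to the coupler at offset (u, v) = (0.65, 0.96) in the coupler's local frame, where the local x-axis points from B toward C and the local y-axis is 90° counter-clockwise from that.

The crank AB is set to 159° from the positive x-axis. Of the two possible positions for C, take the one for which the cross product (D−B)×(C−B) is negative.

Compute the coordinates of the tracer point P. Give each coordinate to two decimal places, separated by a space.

-0.15 -0.50

A=(0,0), D=(7.00,0)
B = A + 1.00·(cos159°, sin159°) = (-0.9336, 0.3584)
|BD| = 7.9417
circle(B,3.00) ∩ circle(D,9.00): a=-0.5622, h=2.9468
  candidates: C₊=(-1.3622,3.3276) cross=23.403; C₋=(-1.6282,-2.5601) cross=-23.403
  mode - wants cross < 0 → take C=(-1.6282,-2.5601) (cross=-23.403)
ex = (C−B)/|BC| = (-0.2315,-0.9728); ey = (0.9728,-0.2315)
P = B + 0.65·ex + 0.96·ey = (-0.1502,-0.4962)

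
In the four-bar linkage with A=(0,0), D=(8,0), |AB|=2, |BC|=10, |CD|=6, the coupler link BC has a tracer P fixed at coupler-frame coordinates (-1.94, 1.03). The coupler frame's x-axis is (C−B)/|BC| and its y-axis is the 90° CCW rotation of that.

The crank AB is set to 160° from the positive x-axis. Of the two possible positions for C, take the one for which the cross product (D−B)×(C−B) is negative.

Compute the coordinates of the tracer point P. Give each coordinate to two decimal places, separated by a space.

-2.74 2.71

A=(0,0), D=(8.00,0)
B = A + 2.00·(cos160°, sin160°) = (-1.8794, 0.6840)
|BD| = 9.9030
circle(B,10.00) ∩ circle(D,6.00): a=8.1829, h=5.7481
  candidates: C₊=(6.6810,5.8532) cross=56.924; C₋=(5.8869,-5.6156) cross=-56.924
  mode - wants cross < 0 → take C=(5.8869,-5.6156) (cross=-56.924)
ex = (C−B)/|BC| = (0.7766,-0.6300); ey = (0.6300,0.7766)
P = B + -1.94·ex + 1.03·ey = (-2.7372,2.7061)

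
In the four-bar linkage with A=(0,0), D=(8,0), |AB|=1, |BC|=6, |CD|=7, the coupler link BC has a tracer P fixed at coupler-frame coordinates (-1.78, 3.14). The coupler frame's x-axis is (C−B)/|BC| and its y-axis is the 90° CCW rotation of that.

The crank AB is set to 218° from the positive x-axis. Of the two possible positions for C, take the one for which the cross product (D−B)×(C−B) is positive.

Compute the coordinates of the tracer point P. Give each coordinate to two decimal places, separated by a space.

-4.39 -0.36

A=(0,0), D=(8.00,0)
B = A + 1.00·(cos218°, sin218°) = (-0.7880, -0.6157)
|BD| = 8.8096
circle(B,6.00) ∩ circle(D,7.00): a=3.6669, h=4.7491
  candidates: C₊=(2.5381,4.3781) cross=41.837; C₋=(3.2019,-5.0968) cross=-41.837
  mode + wants cross > 0 → take C=(2.5381,4.3781) (cross=41.837)
ex = (C−B)/|BC| = (0.5543,0.8323); ey = (-0.8323,0.5543)
P = B + -1.78·ex + 3.14·ey = (-4.3881,-0.3565)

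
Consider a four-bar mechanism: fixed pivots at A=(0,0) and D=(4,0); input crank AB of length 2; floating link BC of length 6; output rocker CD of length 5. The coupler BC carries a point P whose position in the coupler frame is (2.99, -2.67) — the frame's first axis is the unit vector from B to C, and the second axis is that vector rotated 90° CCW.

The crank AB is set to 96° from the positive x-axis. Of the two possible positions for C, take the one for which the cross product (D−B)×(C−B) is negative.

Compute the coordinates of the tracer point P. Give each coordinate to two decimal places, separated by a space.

A=(0,0), D=(4.00,0)
B = A + 2.00·(cos96°, sin96°) = (-0.2091, 1.9890)
|BD| = 4.6554
circle(B,6.00) ∩ circle(D,5.00): a=3.5091, h=4.8668
  candidates: C₊=(5.0430,4.8900) cross=22.657; C₋=(0.8842,-3.9105) cross=-22.657
  mode - wants cross < 0 → take C=(0.8842,-3.9105) (cross=-22.657)
ex = (C−B)/|BC| = (0.1822,-0.9833); ey = (0.9833,0.1822)
P = B + 2.99·ex + -2.67·ey = (-2.2895,-1.4374)

-2.29 -1.44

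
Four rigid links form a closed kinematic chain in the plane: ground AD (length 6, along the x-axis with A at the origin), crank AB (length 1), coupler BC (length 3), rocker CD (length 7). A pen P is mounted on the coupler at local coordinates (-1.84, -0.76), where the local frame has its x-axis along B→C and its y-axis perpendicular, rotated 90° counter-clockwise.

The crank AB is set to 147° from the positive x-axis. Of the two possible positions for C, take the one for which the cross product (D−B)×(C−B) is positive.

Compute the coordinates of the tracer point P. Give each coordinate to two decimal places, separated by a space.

-0.56 -1.43

A=(0,0), D=(6.00,0)
B = A + 1.00·(cos147°, sin147°) = (-0.8387, 0.5446)
|BD| = 6.8603
circle(B,3.00) ∩ circle(D,7.00): a=0.5148, h=2.9555
  candidates: C₊=(-0.0908,3.4499) cross=20.276; C₋=(-0.5601,-2.4424) cross=-20.276
  mode + wants cross > 0 → take C=(-0.0908,3.4499) (cross=20.276)
ex = (C−B)/|BC| = (0.2493,0.9684); ey = (-0.9684,0.2493)
P = B + -1.84·ex + -0.76·ey = (-0.5614,-1.4267)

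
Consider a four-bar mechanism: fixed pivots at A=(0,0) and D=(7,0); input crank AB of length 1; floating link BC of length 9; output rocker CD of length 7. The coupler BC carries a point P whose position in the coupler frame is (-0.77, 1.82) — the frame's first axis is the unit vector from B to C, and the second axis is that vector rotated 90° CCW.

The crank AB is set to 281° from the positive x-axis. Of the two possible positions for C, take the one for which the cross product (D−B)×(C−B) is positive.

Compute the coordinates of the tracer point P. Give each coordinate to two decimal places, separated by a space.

A=(0,0), D=(7.00,0)
B = A + 1.00·(cos281°, sin281°) = (0.1908, -0.9816)
|BD| = 6.8796
circle(B,9.00) ∩ circle(D,7.00): a=5.7655, h=6.9108
  candidates: C₊=(4.9113,6.6811) cross=47.543; C₋=(6.8834,-6.9990) cross=-47.543
  mode + wants cross > 0 → take C=(4.9113,6.6811) (cross=47.543)
ex = (C−B)/|BC| = (0.5245,0.8514); ey = (-0.8514,0.5245)
P = B + -0.77·ex + 1.82·ey = (-1.7626,-0.6826)

-1.76 -0.68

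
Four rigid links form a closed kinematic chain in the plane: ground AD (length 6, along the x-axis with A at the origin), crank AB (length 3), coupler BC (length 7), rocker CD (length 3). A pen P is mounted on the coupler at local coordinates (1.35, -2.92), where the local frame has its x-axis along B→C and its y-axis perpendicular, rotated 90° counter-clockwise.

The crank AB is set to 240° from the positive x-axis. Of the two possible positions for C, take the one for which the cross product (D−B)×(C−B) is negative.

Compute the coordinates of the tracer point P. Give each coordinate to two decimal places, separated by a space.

A=(0,0), D=(6.00,0)
B = A + 3.00·(cos240°, sin240°) = (-1.5000, -2.5981)
|BD| = 7.9373
circle(B,7.00) ∩ circle(D,3.00): a=6.4884, h=2.6269
  candidates: C₊=(3.7711,2.0080) cross=20.851; C₋=(5.4908,-2.9565) cross=-20.851
  mode - wants cross < 0 → take C=(5.4908,-2.9565) (cross=-20.851)
ex = (C−B)/|BC| = (0.9987,-0.0512); ey = (0.0512,0.9987)
P = B + 1.35·ex + -2.92·ey = (-0.3013,-5.5834)

-0.30 -5.58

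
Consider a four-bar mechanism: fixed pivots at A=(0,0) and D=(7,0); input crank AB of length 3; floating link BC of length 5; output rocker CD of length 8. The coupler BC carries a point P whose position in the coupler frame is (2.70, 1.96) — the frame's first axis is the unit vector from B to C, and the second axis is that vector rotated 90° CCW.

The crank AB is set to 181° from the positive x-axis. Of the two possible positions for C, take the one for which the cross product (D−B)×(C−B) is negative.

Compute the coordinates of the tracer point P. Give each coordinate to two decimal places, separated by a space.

A=(0,0), D=(7.00,0)
B = A + 3.00·(cos181°, sin181°) = (-2.9995, -0.0524)
|BD| = 9.9997
circle(B,5.00) ∩ circle(D,8.00): a=3.0498, h=3.9622
  candidates: C₊=(0.0294,3.9257) cross=39.621; C₋=(0.0709,-3.9985) cross=-39.621
  mode - wants cross < 0 → take C=(0.0709,-3.9985) (cross=-39.621)
ex = (C−B)/|BC| = (0.6141,-0.7892); ey = (0.7892,0.6141)
P = B + 2.70·ex + 1.96·ey = (0.2054,-0.9797)

0.21 -0.98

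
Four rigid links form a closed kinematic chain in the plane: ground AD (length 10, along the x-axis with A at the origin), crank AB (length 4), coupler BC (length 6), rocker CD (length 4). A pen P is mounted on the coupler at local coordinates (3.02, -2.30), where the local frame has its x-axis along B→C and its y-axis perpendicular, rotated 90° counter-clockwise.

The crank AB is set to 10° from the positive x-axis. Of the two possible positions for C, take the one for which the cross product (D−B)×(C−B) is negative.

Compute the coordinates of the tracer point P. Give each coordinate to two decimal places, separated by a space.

A=(0,0), D=(10.00,0)
B = A + 4.00·(cos10°, sin10°) = (3.9392, 0.6946)
|BD| = 6.1004
circle(B,6.00) ∩ circle(D,4.00): a=4.6894, h=3.7429
  candidates: C₊=(9.0243,3.8792) cross=22.833; C₋=(8.1720,-3.5579) cross=-22.833
  mode - wants cross < 0 → take C=(8.1720,-3.5579) (cross=-22.833)
ex = (C−B)/|BC| = (0.7055,-0.7087); ey = (0.7087,0.7055)
P = B + 3.02·ex + -2.30·ey = (4.4396,-3.0684)

4.44 -3.07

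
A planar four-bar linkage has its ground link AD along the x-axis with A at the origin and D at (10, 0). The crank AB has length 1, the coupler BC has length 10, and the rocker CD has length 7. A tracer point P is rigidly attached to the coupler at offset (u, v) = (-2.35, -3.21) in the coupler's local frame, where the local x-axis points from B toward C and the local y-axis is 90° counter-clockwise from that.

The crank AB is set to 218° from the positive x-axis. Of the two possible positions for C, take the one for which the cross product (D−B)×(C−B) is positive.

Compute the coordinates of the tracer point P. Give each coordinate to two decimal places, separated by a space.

-0.36 -4.57

A=(0,0), D=(10.00,0)
B = A + 1.00·(cos218°, sin218°) = (-0.7880, -0.6157)
|BD| = 10.8056
circle(B,10.00) ∩ circle(D,7.00): a=7.7627, h=6.3040
  candidates: C₊=(6.6029,6.1204) cross=68.119; C₋=(7.3212,-6.4672) cross=-68.119
  mode + wants cross > 0 → take C=(6.6029,6.1204) (cross=68.119)
ex = (C−B)/|BC| = (0.7391,0.6736); ey = (-0.6736,0.7391)
P = B + -2.35·ex + -3.21·ey = (-0.3626,-4.5711)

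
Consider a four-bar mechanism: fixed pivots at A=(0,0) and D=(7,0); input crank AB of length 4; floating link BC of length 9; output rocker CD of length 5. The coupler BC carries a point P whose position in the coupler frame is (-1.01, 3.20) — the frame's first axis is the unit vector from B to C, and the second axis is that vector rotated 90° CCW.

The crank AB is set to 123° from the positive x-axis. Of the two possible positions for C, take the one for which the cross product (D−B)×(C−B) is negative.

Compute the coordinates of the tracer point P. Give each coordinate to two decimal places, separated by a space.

A=(0,0), D=(7.00,0)
B = A + 4.00·(cos123°, sin123°) = (-2.1786, 3.3547)
|BD| = 9.7724
circle(B,9.00) ∩ circle(D,5.00): a=7.7514, h=4.5734
  candidates: C₊=(6.6718,4.9892) cross=44.693; C₋=(3.5319,-3.6017) cross=-44.693
  mode - wants cross < 0 → take C=(3.5319,-3.6017) (cross=-44.693)
ex = (C−B)/|BC| = (0.6345,-0.7729); ey = (0.7729,0.6345)
P = B + -1.01·ex + 3.20·ey = (-0.3460,6.1657)

-0.35 6.17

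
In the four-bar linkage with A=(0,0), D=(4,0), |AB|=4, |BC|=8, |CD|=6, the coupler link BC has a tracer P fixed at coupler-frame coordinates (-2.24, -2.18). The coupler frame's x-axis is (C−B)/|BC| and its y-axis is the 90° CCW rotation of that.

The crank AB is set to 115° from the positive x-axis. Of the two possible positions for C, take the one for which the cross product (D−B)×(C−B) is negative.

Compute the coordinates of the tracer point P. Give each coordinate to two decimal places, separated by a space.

A=(0,0), D=(4.00,0)
B = A + 4.00·(cos115°, sin115°) = (-1.6905, 3.6252)
|BD| = 6.7471
circle(B,8.00) ∩ circle(D,6.00): a=5.4485, h=5.8578
  candidates: C₊=(6.0521,5.6381) cross=39.523; C₋=(-0.2426,-4.2427) cross=-39.523
  mode - wants cross < 0 → take C=(-0.2426,-4.2427) (cross=-39.523)
ex = (C−B)/|BC| = (0.1810,-0.9835); ey = (0.9835,0.1810)
P = B + -2.24·ex + -2.18·ey = (-4.2399,5.4337)

-4.24 5.43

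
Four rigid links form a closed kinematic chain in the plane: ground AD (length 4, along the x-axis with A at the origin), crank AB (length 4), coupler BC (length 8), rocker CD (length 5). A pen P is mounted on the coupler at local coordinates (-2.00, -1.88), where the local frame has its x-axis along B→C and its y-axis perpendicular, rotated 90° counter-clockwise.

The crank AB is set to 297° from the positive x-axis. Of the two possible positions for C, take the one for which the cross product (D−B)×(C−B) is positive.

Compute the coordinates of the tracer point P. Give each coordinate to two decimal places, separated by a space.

3.73 -5.53

A=(0,0), D=(4.00,0)
B = A + 4.00·(cos297°, sin297°) = (1.8160, -3.5640)
|BD| = 4.1800
circle(B,8.00) ∩ circle(D,5.00): a=6.7551, h=4.2859
  candidates: C₊=(1.6912,4.4350) cross=17.915; C₋=(8.9998,-0.0437) cross=-17.915
  mode + wants cross > 0 → take C=(1.6912,4.4350) (cross=17.915)
ex = (C−B)/|BC| = (-0.0156,0.9999); ey = (-0.9999,-0.0156)
P = B + -2.00·ex + -1.88·ey = (3.7269,-5.5345)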